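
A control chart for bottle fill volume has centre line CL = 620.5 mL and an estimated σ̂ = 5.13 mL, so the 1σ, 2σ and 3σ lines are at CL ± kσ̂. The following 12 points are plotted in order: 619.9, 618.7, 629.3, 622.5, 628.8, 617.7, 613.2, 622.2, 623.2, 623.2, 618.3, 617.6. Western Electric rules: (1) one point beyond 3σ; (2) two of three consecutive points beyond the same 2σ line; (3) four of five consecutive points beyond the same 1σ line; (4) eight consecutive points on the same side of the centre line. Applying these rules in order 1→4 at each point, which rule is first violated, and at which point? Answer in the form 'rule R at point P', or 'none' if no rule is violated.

none

Zone of each point (C = within 1σ̂, B = 1σ̂–2σ̂, A = 2σ̂–3σ̂, * = beyond 3σ̂; sign = side of CL): 1:-C, 2:-C, 3:+B, 4:+C, 5:+B, 6:-C, 7:-B, 8:+C, 9:+C, 10:+C, 11:-C, 12:-C
No rule fires across all 12 points.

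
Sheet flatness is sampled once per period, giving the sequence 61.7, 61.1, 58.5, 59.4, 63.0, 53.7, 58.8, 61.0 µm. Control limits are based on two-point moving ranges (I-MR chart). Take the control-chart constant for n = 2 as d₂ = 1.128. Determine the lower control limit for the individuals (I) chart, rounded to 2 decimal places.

X̄ = (61.7 + 61.1 + 58.5 + 59.4 + 63.0 + 53.7 + 58.8 + 61.0) / 8 = 59.6500
Moving ranges: 0.6, 2.6, 0.9, 3.6, 9.3, 5.1, 2.2; M̄R̄ = 24.3000 / 7 = 3.4714
LCL = X̄ − 3·M̄R̄/d₂ = 59.6500 − 3 × 3.4714 / 1.128 = 50.4175

50.42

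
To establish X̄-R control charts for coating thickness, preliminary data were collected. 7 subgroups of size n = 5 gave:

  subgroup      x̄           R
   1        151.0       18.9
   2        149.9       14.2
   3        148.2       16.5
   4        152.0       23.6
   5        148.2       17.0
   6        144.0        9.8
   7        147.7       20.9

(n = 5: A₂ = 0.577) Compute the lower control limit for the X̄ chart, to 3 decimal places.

X̄̄ = (151.0 + 149.9 + 148.2 + 152.0 + 148.2 + 144.0 + 147.7) / 7 = 1041.0000 / 7 = 148.7143
R̄ = (18.9 + 14.2 + 16.5 + 23.6 + 17.0 + 9.8 + 20.9) / 7 = 120.9000 / 7 = 17.2714
LCL = X̄̄ − A₂·R̄ = 148.7143 − 0.577 × 17.2714 = 138.7487

138.749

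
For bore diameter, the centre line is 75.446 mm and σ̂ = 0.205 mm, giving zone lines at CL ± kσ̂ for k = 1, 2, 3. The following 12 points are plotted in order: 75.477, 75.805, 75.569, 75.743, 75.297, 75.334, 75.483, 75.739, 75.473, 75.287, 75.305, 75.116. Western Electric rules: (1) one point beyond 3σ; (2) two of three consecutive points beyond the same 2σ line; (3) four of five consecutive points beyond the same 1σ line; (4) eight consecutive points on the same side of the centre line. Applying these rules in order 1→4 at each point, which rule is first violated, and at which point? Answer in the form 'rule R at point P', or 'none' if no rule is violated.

Zone of each point (C = within 1σ̂, B = 1σ̂–2σ̂, A = 2σ̂–3σ̂, * = beyond 3σ̂; sign = side of CL): 1:+C, 2:+B, 3:+C, 4:+B, 5:-C, 6:-C, 7:+C, 8:+B, 9:+C, 10:-C, 11:-C, 12:-B
No rule fires across all 12 points.

none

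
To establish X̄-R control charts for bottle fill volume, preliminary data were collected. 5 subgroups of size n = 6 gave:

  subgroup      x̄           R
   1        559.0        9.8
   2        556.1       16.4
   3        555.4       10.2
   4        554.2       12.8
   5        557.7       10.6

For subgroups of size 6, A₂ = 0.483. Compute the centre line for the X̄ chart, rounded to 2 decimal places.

X̄̄ = (559.0 + 556.1 + 555.4 + 554.2 + 557.7) / 5 = 2782.4000 / 5 = 556.4800
CL = X̄̄ = 556.4800

556.48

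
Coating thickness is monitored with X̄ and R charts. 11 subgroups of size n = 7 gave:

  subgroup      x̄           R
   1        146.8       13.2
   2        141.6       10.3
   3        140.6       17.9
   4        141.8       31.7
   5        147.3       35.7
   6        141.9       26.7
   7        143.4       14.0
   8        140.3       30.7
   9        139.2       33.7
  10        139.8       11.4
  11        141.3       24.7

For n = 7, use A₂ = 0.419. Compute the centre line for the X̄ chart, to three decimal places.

142.182

X̄̄ = (146.8 + 141.6 + 140.6 + 141.8 + 147.3 + 141.9 + 143.4 + 140.3 + 139.2 + 139.8 + 141.3) / 11 = 1564.0000 / 11 = 142.1818
CL = X̄̄ = 142.1818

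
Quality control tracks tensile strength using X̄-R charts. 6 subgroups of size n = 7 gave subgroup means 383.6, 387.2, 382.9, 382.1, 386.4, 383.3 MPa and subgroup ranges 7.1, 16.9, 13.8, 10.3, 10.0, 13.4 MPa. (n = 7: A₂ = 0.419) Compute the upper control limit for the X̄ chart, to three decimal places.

X̄̄ = (383.6 + 387.2 + 382.9 + 382.1 + 386.4 + 383.3) / 6 = 2305.5000 / 6 = 384.2500
R̄ = (7.1 + 16.9 + 13.8 + 10.3 + 10.0 + 13.4) / 6 = 71.5000 / 6 = 11.9167
UCL = X̄̄ + A₂·R̄ = 384.2500 + 0.419 × 11.9167 = 389.2431

389.243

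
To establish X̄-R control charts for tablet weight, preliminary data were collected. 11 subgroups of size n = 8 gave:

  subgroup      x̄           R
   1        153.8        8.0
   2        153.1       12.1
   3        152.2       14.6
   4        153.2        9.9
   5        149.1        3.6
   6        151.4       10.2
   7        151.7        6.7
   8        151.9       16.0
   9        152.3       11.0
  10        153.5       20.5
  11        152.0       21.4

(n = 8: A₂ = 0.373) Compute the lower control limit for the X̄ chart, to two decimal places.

147.66

X̄̄ = (153.8 + 153.1 + 152.2 + 153.2 + 149.1 + 151.4 + 151.7 + 151.9 + 152.3 + 153.5 + 152.0) / 11 = 1674.2000 / 11 = 152.2000
R̄ = (8.0 + 12.1 + 14.6 + 9.9 + 3.6 + 10.2 + 6.7 + 16.0 + 11.0 + 20.5 + 21.4) / 11 = 134.0000 / 11 = 12.1818
LCL = X̄̄ − A₂·R̄ = 152.2000 − 0.373 × 12.1818 = 147.6562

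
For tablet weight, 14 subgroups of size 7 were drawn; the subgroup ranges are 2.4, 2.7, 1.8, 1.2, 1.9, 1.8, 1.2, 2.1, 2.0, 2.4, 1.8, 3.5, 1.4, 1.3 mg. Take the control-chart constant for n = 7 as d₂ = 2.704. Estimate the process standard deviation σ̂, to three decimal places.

R̄ = (2.4 + 2.7 + 1.8 + 1.2 + 1.9 + 1.8 + 1.2 + 2.1 + 2.0 + 2.4 + 1.8 + 3.5 + 1.4 + 1.3) / 14 = 1.9643
σ̂ = R̄ / d₂ = 1.9643 / 2.704 = 0.7264

0.726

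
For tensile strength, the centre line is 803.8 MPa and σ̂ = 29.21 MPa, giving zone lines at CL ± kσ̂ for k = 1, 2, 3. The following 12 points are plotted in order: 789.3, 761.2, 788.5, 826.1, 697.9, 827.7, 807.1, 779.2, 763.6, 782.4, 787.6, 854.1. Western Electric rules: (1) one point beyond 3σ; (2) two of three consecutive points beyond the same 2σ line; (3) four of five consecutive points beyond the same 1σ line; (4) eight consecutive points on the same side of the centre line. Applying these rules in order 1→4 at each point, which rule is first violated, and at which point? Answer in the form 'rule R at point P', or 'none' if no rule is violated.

Zone of each point (C = within 1σ̂, B = 1σ̂–2σ̂, A = 2σ̂–3σ̂, * = beyond 3σ̂; sign = side of CL): 1:-C, 2:-B, 3:-C, 4:+C, 5:-*, 6:+C, 7:+C, 8:-C, 9:-B, 10:-C, 11:-C, 12:+B
Rule 1 (one point beyond the 3σ limits) is satisfied at point 5.

rule 1 at point 5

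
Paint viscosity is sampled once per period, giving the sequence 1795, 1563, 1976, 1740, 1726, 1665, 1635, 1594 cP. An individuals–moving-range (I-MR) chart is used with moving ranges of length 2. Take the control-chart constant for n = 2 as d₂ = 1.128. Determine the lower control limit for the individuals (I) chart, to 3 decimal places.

X̄ = (1795 + 1563 + 1976 + 1740 + 1726 + 1665 + 1635 + 1594) / 8 = 1711.7500
Moving ranges: 232, 413, 236, 14, 61, 30, 41; M̄R̄ = 1027.0000 / 7 = 146.7143
LCL = X̄ − 3·M̄R̄/d₂ = 1711.7500 − 3 × 146.7143 / 1.128 = 1321.5524

1321.552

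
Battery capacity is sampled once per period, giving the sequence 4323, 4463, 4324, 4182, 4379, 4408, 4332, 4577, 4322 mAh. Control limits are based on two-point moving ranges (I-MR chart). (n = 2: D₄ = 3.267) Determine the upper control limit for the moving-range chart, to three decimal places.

Moving ranges: 140, 139, 142, 197, 29, 76, 245, 255; M̄R̄ = 1223.0000 / 8 = 152.8750
UCL_MR = D₄·M̄R̄ = 3.267 × 152.8750 = 499.4426

499.443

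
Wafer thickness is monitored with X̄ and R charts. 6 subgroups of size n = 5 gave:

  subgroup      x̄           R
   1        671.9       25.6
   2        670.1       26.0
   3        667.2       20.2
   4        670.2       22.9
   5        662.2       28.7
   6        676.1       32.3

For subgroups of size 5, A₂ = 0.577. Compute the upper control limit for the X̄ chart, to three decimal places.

684.590

X̄̄ = (671.9 + 670.1 + 667.2 + 670.2 + 662.2 + 676.1) / 6 = 4017.7000 / 6 = 669.6167
R̄ = (25.6 + 26.0 + 20.2 + 22.9 + 28.7 + 32.3) / 6 = 155.7000 / 6 = 25.9500
UCL = X̄̄ + A₂·R̄ = 669.6167 + 0.577 × 25.9500 = 684.5898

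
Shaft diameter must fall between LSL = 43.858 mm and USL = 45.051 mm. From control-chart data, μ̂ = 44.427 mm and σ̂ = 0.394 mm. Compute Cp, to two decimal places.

0.50

Cp = (USL − LSL) / (6σ̂) = (45.051 − 43.858) / (6 × 0.394) = 1.1930 / 2.3640 = 0.5047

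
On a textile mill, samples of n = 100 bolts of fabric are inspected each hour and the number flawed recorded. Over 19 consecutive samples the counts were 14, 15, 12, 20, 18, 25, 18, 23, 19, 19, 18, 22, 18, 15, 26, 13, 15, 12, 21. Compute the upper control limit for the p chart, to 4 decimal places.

0.2959

p̄ = Σdᵢ / (k·n) = 343 / (19 × 100) = 0.18053
UCL = p̄ + 3·√(p̄(1−p̄)/n) = 0.18053 + 3 × √(0.18053×0.81947/100) = 0.18053 + 3 × 0.03846 = 0.29591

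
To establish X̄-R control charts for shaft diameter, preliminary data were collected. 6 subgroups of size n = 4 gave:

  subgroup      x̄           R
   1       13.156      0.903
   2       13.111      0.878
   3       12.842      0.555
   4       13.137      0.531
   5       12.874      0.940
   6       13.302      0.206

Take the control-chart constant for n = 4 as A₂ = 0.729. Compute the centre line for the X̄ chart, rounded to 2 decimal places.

X̄̄ = (13.156 + 13.111 + 12.842 + 13.137 + 12.874 + 13.302) / 6 = 78.4220 / 6 = 13.0703
CL = X̄̄ = 13.0703

13.07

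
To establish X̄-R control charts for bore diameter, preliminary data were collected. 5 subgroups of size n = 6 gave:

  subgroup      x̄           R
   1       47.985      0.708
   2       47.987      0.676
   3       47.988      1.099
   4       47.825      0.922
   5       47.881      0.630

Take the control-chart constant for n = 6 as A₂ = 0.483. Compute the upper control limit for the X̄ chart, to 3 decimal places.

X̄̄ = (47.985 + 47.987 + 47.988 + 47.825 + 47.881) / 5 = 239.6660 / 5 = 47.9332
R̄ = (0.708 + 0.676 + 1.099 + 0.922 + 0.630) / 5 = 4.0350 / 5 = 0.8070
UCL = X̄̄ + A₂·R̄ = 47.9332 + 0.483 × 0.8070 = 48.3230

48.323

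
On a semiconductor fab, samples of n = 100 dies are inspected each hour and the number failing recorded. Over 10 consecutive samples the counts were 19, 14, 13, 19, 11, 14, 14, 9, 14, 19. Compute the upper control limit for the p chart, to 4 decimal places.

p̄ = Σdᵢ / (k·n) = 146 / (10 × 100) = 0.14600
UCL = p̄ + 3·√(p̄(1−p̄)/n) = 0.14600 + 3 × √(0.14600×0.85400/100) = 0.14600 + 3 × 0.03531 = 0.25193

0.2519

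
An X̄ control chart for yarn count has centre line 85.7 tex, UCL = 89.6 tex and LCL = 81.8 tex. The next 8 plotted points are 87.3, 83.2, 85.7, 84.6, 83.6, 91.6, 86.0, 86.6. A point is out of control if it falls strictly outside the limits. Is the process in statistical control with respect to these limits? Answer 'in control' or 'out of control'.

Compare each point to [81.8, 89.6]: sample 6 = 91.6 > UCL.

out of control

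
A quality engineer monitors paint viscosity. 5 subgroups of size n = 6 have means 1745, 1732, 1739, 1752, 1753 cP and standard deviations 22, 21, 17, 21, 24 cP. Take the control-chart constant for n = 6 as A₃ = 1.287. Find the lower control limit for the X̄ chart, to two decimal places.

1717.17

X̄̄ = (1745 + 1732 + 1739 + 1752 + 1753) / 5 = 1744.2000
s̄ = (22 + 21 + 17 + 21 + 24) / 5 = 21.0000
LCL = X̄̄ − A₃·s̄ = 1744.2000 − 1.287 × 21.0000 = 1717.1730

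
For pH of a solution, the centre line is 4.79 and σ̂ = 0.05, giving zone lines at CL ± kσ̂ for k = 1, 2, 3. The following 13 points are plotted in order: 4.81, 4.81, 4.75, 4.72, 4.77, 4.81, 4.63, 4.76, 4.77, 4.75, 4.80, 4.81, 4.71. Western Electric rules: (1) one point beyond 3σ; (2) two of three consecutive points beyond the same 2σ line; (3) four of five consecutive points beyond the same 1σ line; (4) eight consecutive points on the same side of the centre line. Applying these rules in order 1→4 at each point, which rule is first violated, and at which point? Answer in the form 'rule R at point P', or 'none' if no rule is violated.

rule 1 at point 7

Zone of each point (C = within 1σ̂, B = 1σ̂–2σ̂, A = 2σ̂–3σ̂, * = beyond 3σ̂; sign = side of CL): 1:+C, 2:+C, 3:-C, 4:-B, 5:-C, 6:+C, 7:-*, 8:-C, 9:-C, 10:-C, 11:+C, 12:+C, 13:-B
Rule 1 (one point beyond the 3σ limits) is satisfied at point 7.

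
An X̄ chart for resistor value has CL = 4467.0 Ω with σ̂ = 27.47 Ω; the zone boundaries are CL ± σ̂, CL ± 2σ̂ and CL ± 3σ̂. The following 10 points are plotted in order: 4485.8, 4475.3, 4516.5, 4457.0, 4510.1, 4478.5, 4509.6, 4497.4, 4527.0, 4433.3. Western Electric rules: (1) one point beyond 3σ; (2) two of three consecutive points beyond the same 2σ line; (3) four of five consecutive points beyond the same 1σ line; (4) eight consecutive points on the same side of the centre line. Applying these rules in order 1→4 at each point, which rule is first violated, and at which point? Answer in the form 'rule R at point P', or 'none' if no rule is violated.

Zone of each point (C = within 1σ̂, B = 1σ̂–2σ̂, A = 2σ̂–3σ̂, * = beyond 3σ̂; sign = side of CL): 1:+C, 2:+C, 3:+B, 4:-C, 5:+B, 6:+C, 7:+B, 8:+B, 9:+A, 10:-B
Rule 3 (four of five consecutive points beyond the same 1σ limit) is satisfied at point 9.

rule 3 at point 9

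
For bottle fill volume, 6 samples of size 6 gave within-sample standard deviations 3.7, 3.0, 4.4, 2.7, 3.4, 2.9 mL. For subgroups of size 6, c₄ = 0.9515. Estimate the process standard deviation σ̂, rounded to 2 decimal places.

3.52

s̄ = (3.7 + 3.0 + 4.4 + 2.7 + 3.4 + 2.9) / 6 = 3.3500
σ̂ = s̄ / c₄ = 3.3500 / 0.9515 = 3.5208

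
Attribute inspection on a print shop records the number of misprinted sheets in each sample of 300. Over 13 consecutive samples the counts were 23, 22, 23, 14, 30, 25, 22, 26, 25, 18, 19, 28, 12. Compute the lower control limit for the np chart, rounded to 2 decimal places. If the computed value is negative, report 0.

8.51

p̄ = Σdᵢ / (k·n) = 287 / (13 × 300) = 0.07359
LCL = np̄ − 3·√(np̄(1−p̄)) = 22.0769 − 3 × 4.5224 = 8.5097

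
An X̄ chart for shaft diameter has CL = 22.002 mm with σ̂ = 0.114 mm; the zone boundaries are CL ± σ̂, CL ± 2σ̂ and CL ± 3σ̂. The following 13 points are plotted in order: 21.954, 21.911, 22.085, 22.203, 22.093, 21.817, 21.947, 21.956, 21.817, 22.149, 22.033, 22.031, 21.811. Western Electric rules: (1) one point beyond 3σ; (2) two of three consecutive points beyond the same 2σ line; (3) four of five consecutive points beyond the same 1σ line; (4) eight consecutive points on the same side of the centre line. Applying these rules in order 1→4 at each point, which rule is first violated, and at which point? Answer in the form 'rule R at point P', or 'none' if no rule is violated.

none

Zone of each point (C = within 1σ̂, B = 1σ̂–2σ̂, A = 2σ̂–3σ̂, * = beyond 3σ̂; sign = side of CL): 1:-C, 2:-C, 3:+C, 4:+B, 5:+C, 6:-B, 7:-C, 8:-C, 9:-B, 10:+B, 11:+C, 12:+C, 13:-B
No rule fires across all 13 points.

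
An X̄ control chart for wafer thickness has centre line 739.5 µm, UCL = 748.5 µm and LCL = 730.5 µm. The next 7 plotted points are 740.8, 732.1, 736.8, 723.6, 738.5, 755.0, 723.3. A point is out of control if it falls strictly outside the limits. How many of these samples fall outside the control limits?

3

Compare each point to [730.5, 748.5]: sample 4 = 723.6 < LCL; sample 6 = 755.0 > UCL; sample 7 = 723.3 < LCL.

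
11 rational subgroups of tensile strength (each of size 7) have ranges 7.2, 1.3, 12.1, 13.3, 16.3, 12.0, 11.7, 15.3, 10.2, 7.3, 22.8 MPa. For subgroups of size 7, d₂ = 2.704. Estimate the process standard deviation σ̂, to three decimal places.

R̄ = (7.2 + 1.3 + 12.1 + 13.3 + 16.3 + 12.0 + 11.7 + 15.3 + 10.2 + 7.3 + 22.8) / 11 = 11.7727
σ̂ = R̄ / d₂ = 11.7727 / 2.704 = 4.3538

4.354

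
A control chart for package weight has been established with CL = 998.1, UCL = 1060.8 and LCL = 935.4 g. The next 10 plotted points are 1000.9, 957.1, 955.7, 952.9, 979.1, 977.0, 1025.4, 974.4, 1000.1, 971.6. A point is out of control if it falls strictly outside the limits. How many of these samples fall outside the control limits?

0

All 10 points lie within [935.4, 1060.8].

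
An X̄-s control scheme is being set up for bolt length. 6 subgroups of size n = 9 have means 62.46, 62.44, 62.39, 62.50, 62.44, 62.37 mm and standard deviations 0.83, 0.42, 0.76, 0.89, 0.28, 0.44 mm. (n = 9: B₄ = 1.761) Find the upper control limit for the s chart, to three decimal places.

1.062

s̄ = (0.83 + 0.42 + 0.76 + 0.89 + 0.28 + 0.44) / 6 = 0.6033
UCL_s = B₄·s̄ = 1.761 × 0.6033 = 1.0625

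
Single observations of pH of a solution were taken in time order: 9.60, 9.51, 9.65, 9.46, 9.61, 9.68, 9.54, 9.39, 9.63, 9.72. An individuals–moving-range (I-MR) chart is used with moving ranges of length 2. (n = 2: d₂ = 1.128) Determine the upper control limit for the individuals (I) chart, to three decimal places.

9.951

X̄ = (9.60 + 9.51 + 9.65 + 9.46 + 9.61 + 9.68 + 9.54 + 9.39 + 9.63 + 9.72) / 10 = 9.5790
Moving ranges: 0.09, 0.14, 0.19, 0.15, 0.07, 0.14, 0.15, 0.24, 0.09; M̄R̄ = 1.2600 / 9 = 0.1400
UCL = X̄ + 3·M̄R̄/d₂ = 9.5790 + 3 × 0.1400 / 1.128 = 9.9513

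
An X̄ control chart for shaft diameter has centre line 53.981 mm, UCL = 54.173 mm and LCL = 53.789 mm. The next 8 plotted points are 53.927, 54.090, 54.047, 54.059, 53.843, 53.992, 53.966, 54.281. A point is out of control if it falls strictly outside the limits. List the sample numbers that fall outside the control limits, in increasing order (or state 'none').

Compare each point to [53.789, 54.173]: sample 8 = 54.281 > UCL.

8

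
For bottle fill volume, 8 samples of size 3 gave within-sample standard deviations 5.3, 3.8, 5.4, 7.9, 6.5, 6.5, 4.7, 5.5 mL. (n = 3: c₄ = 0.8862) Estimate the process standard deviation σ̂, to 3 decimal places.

s̄ = (5.3 + 3.8 + 5.4 + 7.9 + 6.5 + 6.5 + 4.7 + 5.5) / 8 = 5.7000
σ̂ = s̄ / c₄ = 5.7000 / 0.8862 = 6.4320

6.432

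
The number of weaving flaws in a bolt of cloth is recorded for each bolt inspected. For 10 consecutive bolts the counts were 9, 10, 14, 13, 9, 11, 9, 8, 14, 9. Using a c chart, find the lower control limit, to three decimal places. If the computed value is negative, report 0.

c̄ = (9 + 10 + 14 + 13 + 9 + 11 + 9 + 8 + 14 + 9) / 10 = 106 / 10 = 10.6000
LCL = c̄ − 3√c̄ = 10.6000 − 3 × 3.2558 = 0.8327

0.833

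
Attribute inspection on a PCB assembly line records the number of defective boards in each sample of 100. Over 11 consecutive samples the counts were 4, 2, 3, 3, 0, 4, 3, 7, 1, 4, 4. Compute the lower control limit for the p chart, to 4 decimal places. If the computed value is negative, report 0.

0.0000

p̄ = Σdᵢ / (k·n) = 35 / (11 × 100) = 0.03182
LCL = p̄ − 3·√(p̄(1−p̄)/n) = 0.03182 − 3 × 0.01755 = -0.02084 → 0 (negative, so LCL = 0)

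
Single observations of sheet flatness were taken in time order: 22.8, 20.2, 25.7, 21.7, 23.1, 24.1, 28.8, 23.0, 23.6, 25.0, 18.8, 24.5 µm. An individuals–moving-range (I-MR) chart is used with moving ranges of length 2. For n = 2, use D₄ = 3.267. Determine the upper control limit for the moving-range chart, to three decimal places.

11.553

Moving ranges: 2.6, 5.5, 4.0, 1.4, 1.0, 4.7, 5.8, 0.6, 1.4, 6.2, 5.7; M̄R̄ = 38.9000 / 11 = 3.5364
UCL_MR = D₄·M̄R̄ = 3.267 × 3.5364 = 11.5533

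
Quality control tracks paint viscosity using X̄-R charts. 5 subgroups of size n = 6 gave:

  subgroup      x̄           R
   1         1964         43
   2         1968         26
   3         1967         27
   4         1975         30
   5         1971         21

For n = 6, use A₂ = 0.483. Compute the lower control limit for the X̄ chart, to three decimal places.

X̄̄ = (1964 + 1968 + 1967 + 1975 + 1971) / 5 = 9845.0000 / 5 = 1969.0000
R̄ = (43 + 26 + 27 + 30 + 21) / 5 = 147.0000 / 5 = 29.4000
LCL = X̄̄ − A₂·R̄ = 1969.0000 − 0.483 × 29.4000 = 1954.7998

1954.800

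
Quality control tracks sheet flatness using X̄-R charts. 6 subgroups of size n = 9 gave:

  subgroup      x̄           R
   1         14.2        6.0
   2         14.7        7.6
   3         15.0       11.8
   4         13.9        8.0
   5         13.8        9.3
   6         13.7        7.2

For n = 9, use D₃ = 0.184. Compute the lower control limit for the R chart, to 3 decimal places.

1.530

R̄ = (6.0 + 7.6 + 11.8 + 8.0 + 9.3 + 7.2) / 6 = 49.9000 / 6 = 8.3167
LCL_R = D₃·R̄ = 0.184 × 8.3167 = 1.5303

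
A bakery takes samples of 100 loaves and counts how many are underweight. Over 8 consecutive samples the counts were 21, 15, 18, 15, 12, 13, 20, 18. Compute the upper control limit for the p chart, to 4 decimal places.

p̄ = Σdᵢ / (k·n) = 132 / (8 × 100) = 0.16500
UCL = p̄ + 3·√(p̄(1−p̄)/n) = 0.16500 + 3 × √(0.16500×0.83500/100) = 0.16500 + 3 × 0.03712 = 0.27635

0.2764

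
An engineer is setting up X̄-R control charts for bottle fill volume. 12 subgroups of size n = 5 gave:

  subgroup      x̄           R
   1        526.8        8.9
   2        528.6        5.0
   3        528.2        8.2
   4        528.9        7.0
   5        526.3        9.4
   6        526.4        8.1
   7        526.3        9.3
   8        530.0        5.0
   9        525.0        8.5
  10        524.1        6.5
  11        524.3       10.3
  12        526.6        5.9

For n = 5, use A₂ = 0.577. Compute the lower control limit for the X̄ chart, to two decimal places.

522.36

X̄̄ = (526.8 + 528.6 + 528.2 + 528.9 + 526.3 + 526.4 + 526.3 + 530.0 + 525.0 + 524.1 + 524.3 + 526.6) / 12 = 6321.5000 / 12 = 526.7917
R̄ = (8.9 + 5.0 + 8.2 + 7.0 + 9.4 + 8.1 + 9.3 + 5.0 + 8.5 + 6.5 + 10.3 + 5.9) / 12 = 92.1000 / 12 = 7.6750
LCL = X̄̄ − A₂·R̄ = 526.7917 − 0.577 × 7.6750 = 522.3632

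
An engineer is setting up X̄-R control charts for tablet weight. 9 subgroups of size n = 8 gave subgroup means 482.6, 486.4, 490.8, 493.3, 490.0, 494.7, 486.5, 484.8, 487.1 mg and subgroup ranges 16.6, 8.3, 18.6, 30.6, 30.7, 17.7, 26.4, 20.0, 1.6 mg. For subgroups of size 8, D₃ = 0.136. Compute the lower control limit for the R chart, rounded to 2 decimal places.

R̄ = (16.6 + 8.3 + 18.6 + 30.6 + 30.7 + 17.7 + 26.4 + 20.0 + 1.6) / 9 = 170.5000 / 9 = 18.9444
LCL_R = D₃·R̄ = 0.136 × 18.9444 = 2.5764

2.58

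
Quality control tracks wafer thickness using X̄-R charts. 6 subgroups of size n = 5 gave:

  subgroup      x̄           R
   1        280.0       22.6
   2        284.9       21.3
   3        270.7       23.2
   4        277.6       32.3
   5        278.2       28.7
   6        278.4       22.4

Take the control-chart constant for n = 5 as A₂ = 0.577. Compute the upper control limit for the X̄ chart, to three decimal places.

292.773

X̄̄ = (280.0 + 284.9 + 270.7 + 277.6 + 278.2 + 278.4) / 6 = 1669.8000 / 6 = 278.3000
R̄ = (22.6 + 21.3 + 23.2 + 32.3 + 28.7 + 22.4) / 6 = 150.5000 / 6 = 25.0833
UCL = X̄̄ + A₂·R̄ = 278.3000 + 0.577 × 25.0833 = 292.7731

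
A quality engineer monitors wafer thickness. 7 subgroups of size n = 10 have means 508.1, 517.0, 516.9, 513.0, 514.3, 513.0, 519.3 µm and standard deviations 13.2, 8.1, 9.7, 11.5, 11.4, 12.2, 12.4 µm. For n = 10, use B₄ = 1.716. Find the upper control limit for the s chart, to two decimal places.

s̄ = (13.2 + 8.1 + 9.7 + 11.5 + 11.4 + 12.2 + 12.4) / 7 = 11.2143
UCL_s = B₄·s̄ = 1.716 × 11.2143 = 19.2437

19.24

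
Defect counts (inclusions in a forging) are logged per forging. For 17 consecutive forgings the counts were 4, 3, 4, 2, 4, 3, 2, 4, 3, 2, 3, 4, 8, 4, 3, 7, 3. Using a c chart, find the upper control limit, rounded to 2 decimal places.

c̄ = (4 + 3 + 4 + 2 + 4 + 3 + 2 + 4 + 3 + 2 + 3 + 4 + 8 + 4 + 3 + 7 + 3) / 17 = 63 / 17 = 3.7059
UCL = c̄ + 3√c̄ = 3.7059 + 3 × √3.7059 = 3.7059 + 3 × 1.9251 = 9.4811

9.48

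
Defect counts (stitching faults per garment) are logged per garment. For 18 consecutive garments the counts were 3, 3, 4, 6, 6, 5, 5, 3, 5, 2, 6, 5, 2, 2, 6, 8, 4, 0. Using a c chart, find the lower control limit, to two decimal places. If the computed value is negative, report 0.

c̄ = (3 + 3 + 4 + 6 + 6 + 5 + 5 + 3 + 5 + 2 + 6 + 5 + 2 + 2 + 6 + 8 + 4 + 0) / 18 = 75 / 18 = 4.1667
LCL = c̄ − 3√c̄ = 4.1667 − 3 × 2.0412 = -1.9571 → 0 (cannot be negative)

0.00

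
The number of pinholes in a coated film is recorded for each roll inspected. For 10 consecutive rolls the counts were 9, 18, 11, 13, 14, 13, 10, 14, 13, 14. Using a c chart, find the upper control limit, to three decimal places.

c̄ = (9 + 18 + 11 + 13 + 14 + 13 + 10 + 14 + 13 + 14) / 10 = 129 / 10 = 12.9000
UCL = c̄ + 3√c̄ = 12.9000 + 3 × √12.9000 = 12.9000 + 3 × 3.5917 = 23.6750

23.675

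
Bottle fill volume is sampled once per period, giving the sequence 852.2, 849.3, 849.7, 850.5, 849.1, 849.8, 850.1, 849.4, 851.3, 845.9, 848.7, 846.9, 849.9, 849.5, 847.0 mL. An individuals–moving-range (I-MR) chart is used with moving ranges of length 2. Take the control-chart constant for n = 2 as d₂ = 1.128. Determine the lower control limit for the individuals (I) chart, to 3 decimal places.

844.537

X̄ = (852.2 + 849.3 + 849.7 + 850.5 + 849.1 + 849.8 + 850.1 + 849.4 + 851.3 + 845.9 + 848.7 + 846.9 + 849.9 + 849.5 + 847.0) / 15 = 849.2867
Moving ranges: 2.9, 0.4, 0.8, 1.4, 0.7, 0.3, 0.7, 1.9, 5.4, 2.8, 1.8, 3.0, 0.4, 2.5; M̄R̄ = 25.0000 / 14 = 1.7857
LCL = X̄ − 3·M̄R̄/d₂ = 849.2867 − 3 × 1.7857 / 1.128 = 844.5374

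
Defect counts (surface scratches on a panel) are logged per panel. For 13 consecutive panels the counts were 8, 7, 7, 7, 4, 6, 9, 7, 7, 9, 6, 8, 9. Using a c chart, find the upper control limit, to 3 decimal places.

c̄ = (8 + 7 + 7 + 7 + 4 + 6 + 9 + 7 + 7 + 9 + 6 + 8 + 9) / 13 = 94 / 13 = 7.2308
UCL = c̄ + 3√c̄ = 7.2308 + 3 × √7.2308 = 7.2308 + 3 × 2.6890 = 15.2978

15.298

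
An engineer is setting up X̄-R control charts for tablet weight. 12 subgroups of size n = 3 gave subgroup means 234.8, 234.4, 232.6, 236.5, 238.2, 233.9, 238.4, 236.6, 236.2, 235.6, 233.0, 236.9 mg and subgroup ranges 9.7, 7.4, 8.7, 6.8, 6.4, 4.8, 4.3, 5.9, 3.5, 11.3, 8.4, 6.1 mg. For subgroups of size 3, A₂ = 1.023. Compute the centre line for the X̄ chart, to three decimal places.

235.592

X̄̄ = (234.8 + 234.4 + 232.6 + 236.5 + 238.2 + 233.9 + 238.4 + 236.6 + 236.2 + 235.6 + 233.0 + 236.9) / 12 = 2827.1000 / 12 = 235.5917
CL = X̄̄ = 235.5917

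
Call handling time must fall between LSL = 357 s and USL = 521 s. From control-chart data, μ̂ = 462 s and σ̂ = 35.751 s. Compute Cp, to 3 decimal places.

0.765

Cp = (USL − LSL) / (6σ̂) = (521 − 357) / (6 × 35.751) = 164.0000 / 214.5060 = 0.7645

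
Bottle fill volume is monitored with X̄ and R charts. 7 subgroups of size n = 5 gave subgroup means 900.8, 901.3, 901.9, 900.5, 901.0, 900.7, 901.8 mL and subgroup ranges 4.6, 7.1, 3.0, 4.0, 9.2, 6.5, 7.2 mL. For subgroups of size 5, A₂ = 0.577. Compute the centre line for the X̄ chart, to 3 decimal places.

X̄̄ = (900.8 + 901.3 + 901.9 + 900.5 + 901.0 + 900.7 + 901.8) / 7 = 6308.0000 / 7 = 901.1429
CL = X̄̄ = 901.1429

901.143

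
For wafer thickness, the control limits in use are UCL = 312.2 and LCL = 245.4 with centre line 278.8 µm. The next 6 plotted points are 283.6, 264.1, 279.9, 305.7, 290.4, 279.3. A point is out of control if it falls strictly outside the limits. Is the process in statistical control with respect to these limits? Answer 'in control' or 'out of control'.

All 6 points lie within [245.4, 312.2].

in control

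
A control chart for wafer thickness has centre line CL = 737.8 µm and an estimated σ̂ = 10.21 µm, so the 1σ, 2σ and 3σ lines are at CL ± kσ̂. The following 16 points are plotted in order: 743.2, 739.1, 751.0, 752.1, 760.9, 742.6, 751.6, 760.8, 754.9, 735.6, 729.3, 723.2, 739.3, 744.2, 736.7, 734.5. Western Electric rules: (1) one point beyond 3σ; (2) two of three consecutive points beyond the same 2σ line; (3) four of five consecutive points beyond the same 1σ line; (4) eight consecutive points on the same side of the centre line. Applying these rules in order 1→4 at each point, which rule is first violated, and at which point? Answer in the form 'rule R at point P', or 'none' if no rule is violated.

rule 3 at point 7

Zone of each point (C = within 1σ̂, B = 1σ̂–2σ̂, A = 2σ̂–3σ̂, * = beyond 3σ̂; sign = side of CL): 1:+C, 2:+C, 3:+B, 4:+B, 5:+A, 6:+C, 7:+B, 8:+A, 9:+B, 10:-C, 11:-C, 12:-B, 13:+C, 14:+C, 15:-C, 16:-C
Rule 3 (four of five consecutive points beyond the same 1σ limit) is satisfied at point 7.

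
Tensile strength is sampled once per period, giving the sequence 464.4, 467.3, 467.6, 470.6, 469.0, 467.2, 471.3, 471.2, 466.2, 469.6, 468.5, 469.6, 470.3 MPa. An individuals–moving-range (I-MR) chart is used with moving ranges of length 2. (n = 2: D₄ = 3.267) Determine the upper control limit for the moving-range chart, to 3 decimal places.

6.833

Moving ranges: 2.9, 0.3, 3.0, 1.6, 1.8, 4.1, 0.1, 5.0, 3.4, 1.1, 1.1, 0.7; M̄R̄ = 25.1000 / 12 = 2.0917
UCL_MR = D₄·M̄R̄ = 3.267 × 2.0917 = 6.8335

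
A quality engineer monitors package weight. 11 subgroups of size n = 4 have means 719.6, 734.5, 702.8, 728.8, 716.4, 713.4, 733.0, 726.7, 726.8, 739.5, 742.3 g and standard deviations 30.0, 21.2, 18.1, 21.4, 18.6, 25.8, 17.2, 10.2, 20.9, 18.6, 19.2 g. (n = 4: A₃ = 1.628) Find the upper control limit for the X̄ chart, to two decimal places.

758.54

X̄̄ = (719.6 + 734.5 + 702.8 + 728.8 + 716.4 + 713.4 + 733.0 + 726.7 + 726.8 + 739.5 + 742.3) / 11 = 725.8000
s̄ = (30.0 + 21.2 + 18.1 + 21.4 + 18.6 + 25.8 + 17.2 + 10.2 + 20.9 + 18.6 + 19.2) / 11 = 20.1091
UCL = X̄̄ + A₃·s̄ = 725.8000 + 1.628 × 20.1091 = 758.5376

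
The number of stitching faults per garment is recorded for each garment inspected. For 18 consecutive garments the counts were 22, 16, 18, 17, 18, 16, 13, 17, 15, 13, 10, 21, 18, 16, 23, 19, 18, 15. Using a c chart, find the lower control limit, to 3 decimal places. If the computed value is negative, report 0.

4.595

c̄ = (22 + 16 + 18 + 17 + 18 + 16 + 13 + 17 + 15 + 13 + 10 + 21 + 18 + 16 + 23 + 19 + 18 + 15) / 18 = 305 / 18 = 16.9444
LCL = c̄ − 3√c̄ = 16.9444 − 3 × 4.1164 = 4.5954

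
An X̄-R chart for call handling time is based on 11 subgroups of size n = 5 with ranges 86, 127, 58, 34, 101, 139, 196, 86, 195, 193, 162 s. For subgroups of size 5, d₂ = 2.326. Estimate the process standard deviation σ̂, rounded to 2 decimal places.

53.82

R̄ = (86 + 127 + 58 + 34 + 101 + 139 + 196 + 86 + 195 + 193 + 162) / 11 = 125.1818
σ̂ = R̄ / d₂ = 125.1818 / 2.326 = 53.8185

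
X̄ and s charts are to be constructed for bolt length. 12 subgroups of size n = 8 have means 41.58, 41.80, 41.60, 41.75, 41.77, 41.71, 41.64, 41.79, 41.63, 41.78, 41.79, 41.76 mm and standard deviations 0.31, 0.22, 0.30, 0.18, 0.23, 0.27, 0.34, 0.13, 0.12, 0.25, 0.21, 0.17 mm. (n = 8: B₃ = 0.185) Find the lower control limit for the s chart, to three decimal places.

s̄ = (0.31 + 0.22 + 0.30 + 0.18 + 0.23 + 0.27 + 0.34 + 0.13 + 0.12 + 0.25 + 0.21 + 0.17) / 12 = 0.2275
LCL_s = B₃·s̄ = 0.185 × 0.2275 = 0.0421

0.042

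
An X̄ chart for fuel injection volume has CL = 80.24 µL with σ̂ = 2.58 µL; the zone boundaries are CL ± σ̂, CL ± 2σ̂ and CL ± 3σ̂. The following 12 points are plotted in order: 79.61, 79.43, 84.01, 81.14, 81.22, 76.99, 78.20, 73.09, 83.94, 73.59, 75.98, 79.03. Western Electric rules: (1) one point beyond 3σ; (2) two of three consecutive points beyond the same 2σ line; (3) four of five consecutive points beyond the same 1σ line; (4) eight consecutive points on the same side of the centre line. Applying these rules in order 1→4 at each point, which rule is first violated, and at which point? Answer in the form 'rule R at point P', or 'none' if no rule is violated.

Zone of each point (C = within 1σ̂, B = 1σ̂–2σ̂, A = 2σ̂–3σ̂, * = beyond 3σ̂; sign = side of CL): 1:-C, 2:-C, 3:+B, 4:+C, 5:+C, 6:-B, 7:-C, 8:-A, 9:+B, 10:-A, 11:-B, 12:-C
Rule 2 (two of three consecutive points beyond the same 2σ limit) is satisfied at point 10.

rule 2 at point 10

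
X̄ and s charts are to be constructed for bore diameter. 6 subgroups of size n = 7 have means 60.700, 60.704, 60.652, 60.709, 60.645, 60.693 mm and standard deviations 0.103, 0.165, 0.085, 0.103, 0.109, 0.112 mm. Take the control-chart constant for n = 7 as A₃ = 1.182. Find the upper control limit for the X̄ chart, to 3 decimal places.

X̄̄ = (60.700 + 60.704 + 60.652 + 60.709 + 60.645 + 60.693) / 6 = 60.6838
s̄ = (0.103 + 0.165 + 0.085 + 0.103 + 0.109 + 0.112) / 6 = 0.1128
UCL = X̄̄ + A₃·s̄ = 60.6838 + 1.182 × 0.1128 = 60.8172

60.817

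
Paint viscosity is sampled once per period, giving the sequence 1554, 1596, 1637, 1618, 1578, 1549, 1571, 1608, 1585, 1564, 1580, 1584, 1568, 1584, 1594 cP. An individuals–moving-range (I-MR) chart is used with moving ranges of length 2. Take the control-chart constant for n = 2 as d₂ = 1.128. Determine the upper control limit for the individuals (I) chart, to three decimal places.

X̄ = (1554 + 1596 + 1637 + 1618 + 1578 + 1549 + 1571 + 1608 + 1585 + 1564 + 1580 + 1584 + 1568 + 1584 + 1594) / 15 = 1584.6667
Moving ranges: 42, 41, 19, 40, 29, 22, 37, 23, 21, 16, 4, 16, 16, 10; M̄R̄ = 336.0000 / 14 = 24.0000
UCL = X̄ + 3·M̄R̄/d₂ = 1584.6667 + 3 × 24.0000 / 1.128 = 1648.4965

1648.496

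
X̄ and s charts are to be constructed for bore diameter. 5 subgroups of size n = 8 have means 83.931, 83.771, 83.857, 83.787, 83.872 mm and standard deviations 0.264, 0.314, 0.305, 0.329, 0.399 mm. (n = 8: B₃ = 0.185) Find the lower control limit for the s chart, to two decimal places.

0.06

s̄ = (0.264 + 0.314 + 0.305 + 0.329 + 0.399) / 5 = 0.3222
LCL_s = B₃·s̄ = 0.185 × 0.3222 = 0.0596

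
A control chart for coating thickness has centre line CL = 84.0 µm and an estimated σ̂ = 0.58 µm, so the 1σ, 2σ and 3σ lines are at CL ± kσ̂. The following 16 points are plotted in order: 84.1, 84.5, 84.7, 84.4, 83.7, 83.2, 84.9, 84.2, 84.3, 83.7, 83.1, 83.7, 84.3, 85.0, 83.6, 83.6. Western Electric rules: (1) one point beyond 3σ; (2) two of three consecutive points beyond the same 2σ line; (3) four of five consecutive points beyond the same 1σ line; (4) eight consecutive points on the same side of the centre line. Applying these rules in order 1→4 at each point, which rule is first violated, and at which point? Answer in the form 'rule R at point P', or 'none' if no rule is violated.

none

Zone of each point (C = within 1σ̂, B = 1σ̂–2σ̂, A = 2σ̂–3σ̂, * = beyond 3σ̂; sign = side of CL): 1:+C, 2:+C, 3:+B, 4:+C, 5:-C, 6:-B, 7:+B, 8:+C, 9:+C, 10:-C, 11:-B, 12:-C, 13:+C, 14:+B, 15:-C, 16:-C
No rule fires across all 16 points.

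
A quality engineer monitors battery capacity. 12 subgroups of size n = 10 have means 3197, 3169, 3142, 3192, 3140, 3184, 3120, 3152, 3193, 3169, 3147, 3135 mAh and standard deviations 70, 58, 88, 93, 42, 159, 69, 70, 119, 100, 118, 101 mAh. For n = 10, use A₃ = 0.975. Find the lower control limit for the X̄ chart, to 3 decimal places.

X̄̄ = (3197 + 3169 + 3142 + 3192 + 3140 + 3184 + 3120 + 3152 + 3193 + 3169 + 3147 + 3135) / 12 = 3161.6667
s̄ = (70 + 58 + 88 + 93 + 42 + 159 + 69 + 70 + 119 + 100 + 118 + 101) / 12 = 90.5833
LCL = X̄̄ − A₃·s̄ = 3161.6667 − 0.975 × 90.5833 = 3073.3479

3073.348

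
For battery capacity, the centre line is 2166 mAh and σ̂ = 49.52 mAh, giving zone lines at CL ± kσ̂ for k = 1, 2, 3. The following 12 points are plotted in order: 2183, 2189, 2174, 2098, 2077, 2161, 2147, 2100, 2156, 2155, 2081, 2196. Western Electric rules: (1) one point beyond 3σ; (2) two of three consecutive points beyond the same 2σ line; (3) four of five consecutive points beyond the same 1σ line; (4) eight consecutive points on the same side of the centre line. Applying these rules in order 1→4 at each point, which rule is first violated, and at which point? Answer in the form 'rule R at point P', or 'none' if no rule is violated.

rule 4 at point 11

Zone of each point (C = within 1σ̂, B = 1σ̂–2σ̂, A = 2σ̂–3σ̂, * = beyond 3σ̂; sign = side of CL): 1:+C, 2:+C, 3:+C, 4:-B, 5:-B, 6:-C, 7:-C, 8:-B, 9:-C, 10:-C, 11:-B, 12:+C
Rule 4 (eight consecutive points on the same side of the centre line) is satisfied at point 11.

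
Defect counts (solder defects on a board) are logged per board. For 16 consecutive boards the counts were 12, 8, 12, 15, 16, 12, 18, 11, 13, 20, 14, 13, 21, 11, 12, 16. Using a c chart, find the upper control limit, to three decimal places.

c̄ = (12 + 8 + 12 + 15 + 16 + 12 + 18 + 11 + 13 + 20 + 14 + 13 + 21 + 11 + 12 + 16) / 16 = 224 / 16 = 14.0000
UCL = c̄ + 3√c̄ = 14.0000 + 3 × √14.0000 = 14.0000 + 3 × 3.7417 = 25.2250

25.225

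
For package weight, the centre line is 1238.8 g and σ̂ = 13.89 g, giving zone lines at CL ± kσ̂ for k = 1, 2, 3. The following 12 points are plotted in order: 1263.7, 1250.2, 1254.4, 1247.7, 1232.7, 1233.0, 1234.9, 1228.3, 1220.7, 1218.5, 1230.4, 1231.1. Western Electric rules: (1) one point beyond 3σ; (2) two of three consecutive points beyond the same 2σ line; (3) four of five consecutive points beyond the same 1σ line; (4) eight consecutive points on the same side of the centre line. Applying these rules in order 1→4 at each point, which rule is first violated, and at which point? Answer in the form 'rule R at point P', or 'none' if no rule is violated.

Zone of each point (C = within 1σ̂, B = 1σ̂–2σ̂, A = 2σ̂–3σ̂, * = beyond 3σ̂; sign = side of CL): 1:+B, 2:+C, 3:+B, 4:+C, 5:-C, 6:-C, 7:-C, 8:-C, 9:-B, 10:-B, 11:-C, 12:-C
Rule 4 (eight consecutive points on the same side of the centre line) is satisfied at point 12.

rule 4 at point 12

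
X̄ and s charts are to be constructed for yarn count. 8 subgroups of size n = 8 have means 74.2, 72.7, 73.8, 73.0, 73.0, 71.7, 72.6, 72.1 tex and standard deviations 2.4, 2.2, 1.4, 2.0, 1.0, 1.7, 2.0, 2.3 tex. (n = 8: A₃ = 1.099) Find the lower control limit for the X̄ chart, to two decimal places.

70.83

X̄̄ = (74.2 + 72.7 + 73.8 + 73.0 + 73.0 + 71.7 + 72.6 + 72.1) / 8 = 72.8875
s̄ = (2.4 + 2.2 + 1.4 + 2.0 + 1.0 + 1.7 + 2.0 + 2.3) / 8 = 1.8750
LCL = X̄̄ − A₃·s̄ = 72.8875 − 1.099 × 1.8750 = 70.8269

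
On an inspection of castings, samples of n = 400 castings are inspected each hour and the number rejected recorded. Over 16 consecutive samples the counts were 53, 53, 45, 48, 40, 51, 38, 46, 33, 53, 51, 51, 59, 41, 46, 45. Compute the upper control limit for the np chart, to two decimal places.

66.39

p̄ = Σdᵢ / (k·n) = 753 / (16 × 400) = 0.11766
UCL = np̄ + 3·√(np̄(1−p̄)) = 47.0625 + 3 × √(47.0625×0.88234) = 47.0625 + 3 × 6.4440 = 66.3945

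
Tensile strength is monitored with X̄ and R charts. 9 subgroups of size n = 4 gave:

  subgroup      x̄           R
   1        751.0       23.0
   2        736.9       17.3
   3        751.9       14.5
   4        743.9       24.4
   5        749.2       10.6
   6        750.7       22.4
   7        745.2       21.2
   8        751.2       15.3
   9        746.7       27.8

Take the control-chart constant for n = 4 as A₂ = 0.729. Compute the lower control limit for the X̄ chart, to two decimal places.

X̄̄ = (751.0 + 736.9 + 751.9 + 743.9 + 749.2 + 750.7 + 745.2 + 751.2 + 746.7) / 9 = 6726.7000 / 9 = 747.4111
R̄ = (23.0 + 17.3 + 14.5 + 24.4 + 10.6 + 22.4 + 21.2 + 15.3 + 27.8) / 9 = 176.5000 / 9 = 19.6111
LCL = X̄̄ − A₂·R̄ = 747.4111 − 0.729 × 19.6111 = 733.1146

733.11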